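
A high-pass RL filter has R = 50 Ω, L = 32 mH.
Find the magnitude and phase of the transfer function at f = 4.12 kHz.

Step 1 — Angular frequency: ω = 2π·4120 = 2.589e+04 rad/s.
Step 2 — Transfer function: H(jω) = jωL/(R + jωL).
Step 3 — Numerator jωL = j·828.4; denominator R + jωL = 50 + j828.4.
Step 4 — H = 0.9964 + j0.06014.
Step 5 — Magnitude: |H| = 0.9982 (-0.0 dB); phase: φ = 3.5°.

|H| = 0.9982 (-0.0 dB), φ = 3.5°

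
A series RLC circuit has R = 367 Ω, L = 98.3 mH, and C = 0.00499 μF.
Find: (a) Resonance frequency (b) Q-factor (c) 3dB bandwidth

Step 1 — Resonance condition Im(Z)=0 gives ω₀ = 1/√(LC).
Step 2 — ω₀ = 1/√(0.0983·4.99e-09) = 4.515e+04 rad/s.
Step 3 — f₀ = ω₀/(2π) = 7186 Hz.
Step 4 — Series Q: Q = ω₀L/R = 4.515e+04·0.0983/367 = 12.09.
Step 5 — 3dB bandwidth: Δω = ω₀/Q = 3733 rad/s; BW = Δω/(2π) = 594.2 Hz.

(a) f₀ = 7186 Hz  (b) Q = 12.09  (c) BW = 594.2 Hz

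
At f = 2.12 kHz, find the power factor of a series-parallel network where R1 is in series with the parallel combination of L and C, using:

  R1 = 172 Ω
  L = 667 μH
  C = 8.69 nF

Step 1 — Angular frequency: ω = 2π·f = 2π·2120 = 1.332e+04 rad/s.
Step 2 — Component impedances:
  R1: Z = R = 172 Ω
  L: Z = jωL = j·1.332e+04·0.000667 = 0 + j8.885 Ω
  C: Z = 1/(jωC) = -j/(ω·C) = 0 - j8639 Ω
Step 3 — Parallel branch: L || C = 1/(1/L + 1/C) = 0 + j8.894 Ω.
Step 4 — Series with R1: Z_total = R1 + (L || C) = 172 + j8.894 Ω = 172.2∠3.0° Ω.
Step 5 — Power factor: PF = cos(φ) = Re(Z)/|Z| = 172/172.23 = 0.9987.
Step 6 — Type: Im(Z) = 8.894 ⇒ lagging (phase φ = 3.0°).

PF = 0.9987 (lagging, φ = 3.0°)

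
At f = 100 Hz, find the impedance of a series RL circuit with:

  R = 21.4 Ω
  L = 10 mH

Step 1 — Angular frequency: ω = 2π·f = 2π·100 = 628.3 rad/s.
Step 2 — Component impedances:
  R: Z = R = 21.4 Ω
  L: Z = jωL = j·628.3·0.01 = 0 + j6.283 Ω
Step 3 — Series combination: Z_total = R + L = 21.4 + j6.283 Ω = 22.3∠16.4° Ω.

Z = 21.4 + j6.283 Ω = 22.3∠16.4° Ω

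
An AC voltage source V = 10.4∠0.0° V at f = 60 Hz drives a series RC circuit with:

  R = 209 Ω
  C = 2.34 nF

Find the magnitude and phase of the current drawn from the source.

Step 1 — Angular frequency: ω = 2π·f = 2π·60 = 377 rad/s.
Step 2 — Component impedances:
  R: Z = R = 209 Ω
  C: Z = 1/(jωC) = -j/(ω·C) = 0 - j1.134e+06 Ω
Step 3 — Series combination: Z_total = R + C = 209 - j1.134e+06 Ω = 1.134e+06∠-90.0° Ω.
Step 4 — Source phasor: V = 10.4∠0.0° V = 10.4 V.
Step 5 — Ohm's law: I = V / Z_total = (10.4) / (209 - j1.134e+06) = 1.692e-09 + j9.174e-06 A.
Step 6 — Convert to polar: |I| = 9.174e-06 A, ∠I = 90.0°.

I = 9.174e-06∠90.0° A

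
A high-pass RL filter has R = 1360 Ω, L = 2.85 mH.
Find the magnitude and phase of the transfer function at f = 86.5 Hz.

Step 1 — Angular frequency: ω = 2π·86.5 = 543.5 rad/s.
Step 2 — Transfer function: H(jω) = jωL/(R + jωL).
Step 3 — Numerator jωL = j·1.549; denominator R + jωL = 1360 + j1.549.
Step 4 — H = 1.297e-06 + j0.001139.
Step 5 — Magnitude: |H| = 0.001139 (-58.9 dB); phase: φ = 89.9°.

|H| = 0.001139 (-58.9 dB), φ = 89.9°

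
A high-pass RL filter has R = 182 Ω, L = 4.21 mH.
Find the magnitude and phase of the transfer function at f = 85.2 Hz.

Step 1 — Angular frequency: ω = 2π·85.2 = 535.3 rad/s.
Step 2 — Transfer function: H(jω) = jωL/(R + jωL).
Step 3 — Numerator jωL = j·2.254; denominator R + jωL = 182 + j2.254.
Step 4 — H = 0.0001533 + j0.01238.
Step 5 — Magnitude: |H| = 0.01238 (-38.1 dB); phase: φ = 89.3°.

|H| = 0.01238 (-38.1 dB), φ = 89.3°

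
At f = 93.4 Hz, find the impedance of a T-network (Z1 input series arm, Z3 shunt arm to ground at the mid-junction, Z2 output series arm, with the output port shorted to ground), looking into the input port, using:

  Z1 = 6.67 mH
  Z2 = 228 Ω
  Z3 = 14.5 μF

Step 1 — Angular frequency: ω = 2π·f = 2π·93.4 = 586.8 rad/s.
Step 2 — Component impedances:
  Z1: Z = jωL = j·586.8·0.00667 = 0 + j3.914 Ω
  Z2: Z = R = 228 Ω
  Z3: Z = 1/(jωC) = -j/(ω·C) = 0 - j117.5 Ω
Step 3 — With the output port shorted to ground, the output series arm Z2 runs from the junction to ground; the shunt arm Z3 also runs from the junction to ground. They appear in parallel: Z3 || Z2 = 47.86 - j92.85 Ω.
Step 4 — Series with input arm Z1: Z_in = Z1 + (Z3 || Z2) = 47.86 - j88.94 Ω = 101∠-61.7° Ω.

Z = 47.86 - j88.94 Ω = 101∠-61.7° Ω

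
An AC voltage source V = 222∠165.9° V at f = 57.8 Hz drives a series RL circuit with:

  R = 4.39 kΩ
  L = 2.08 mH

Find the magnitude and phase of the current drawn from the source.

Step 1 — Angular frequency: ω = 2π·f = 2π·57.8 = 363.2 rad/s.
Step 2 — Component impedances:
  R: Z = R = 4390 Ω
  L: Z = jωL = j·363.2·0.00208 = 0 + j0.7554 Ω
Step 3 — Series combination: Z_total = R + L = 4390 + j0.7554 Ω = 4390∠0.0° Ω.
Step 4 — Source phasor: V = 222∠165.9° V = -215.3 + j54.08 V.
Step 5 — Ohm's law: I = V / Z_total = (-215.3 + j54.08) / (4390 + j0.7554) = -0.04904 + j0.01233 A.
Step 6 — Convert to polar: |I| = 0.05057 A, ∠I = 165.9°.

I = 0.05057∠165.9° A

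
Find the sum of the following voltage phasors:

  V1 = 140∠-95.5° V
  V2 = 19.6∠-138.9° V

Step 1 — Convert each phasor to rectangular form:
  V1 = 140·(cos(-95.5°) + j·sin(-95.5°)) = -13.42 - j139.4 V
  V2 = 19.6·(cos(-138.9°) + j·sin(-138.9°)) = -14.77 - j12.88 V
Step 2 — Sum components: V_total = -28.19 - j152.2 V.
Step 3 — Convert to polar: |V_total| = 154.8 V, ∠V_total = -100.5°.

V_total = 154.8∠-100.5° V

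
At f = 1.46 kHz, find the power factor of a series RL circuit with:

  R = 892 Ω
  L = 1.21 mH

Step 1 — Angular frequency: ω = 2π·f = 2π·1460 = 9173 rad/s.
Step 2 — Component impedances:
  R: Z = R = 892 Ω
  L: Z = jωL = j·9173·0.00121 = 0 + j11.1 Ω
Step 3 — Series combination: Z_total = R + L = 892 + j11.1 Ω = 892.1∠0.7° Ω.
Step 4 — Power factor: PF = cos(φ) = Re(Z)/|Z| = 892/892.1 = 0.9999.
Step 5 — Type: Im(Z) = 11.1 ⇒ lagging (phase φ = 0.7°).

PF = 0.9999 (lagging, φ = 0.7°)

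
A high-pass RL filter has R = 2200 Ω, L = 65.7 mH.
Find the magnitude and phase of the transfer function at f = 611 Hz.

Step 1 — Angular frequency: ω = 2π·611 = 3839 rad/s.
Step 2 — Transfer function: H(jω) = jωL/(R + jωL).
Step 3 — Numerator jωL = j·252.2; denominator R + jωL = 2200 + j252.2.
Step 4 — H = 0.01297 + j0.1132.
Step 5 — Magnitude: |H| = 0.1139 (-18.9 dB); phase: φ = 83.5°.

|H| = 0.1139 (-18.9 dB), φ = 83.5°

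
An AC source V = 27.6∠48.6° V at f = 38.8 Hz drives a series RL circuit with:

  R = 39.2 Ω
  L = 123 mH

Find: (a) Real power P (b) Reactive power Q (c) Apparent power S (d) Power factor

Step 1 — Angular frequency: ω = 2π·f = 2π·38.8 = 243.8 rad/s.
Step 2 — Component impedances:
  R: Z = R = 39.2 Ω
  L: Z = jωL = j·243.8·0.123 = 0 + j29.99 Ω
Step 3 — Series combination: Z_total = R + L = 39.2 + j29.99 Ω = 49.35∠37.4° Ω.
Step 4 — Source phasor: V = 27.6∠48.6° V = 18.25 + j20.7 V.
Step 5 — Current: I = V / Z = 0.5486 + j0.1085 A = 0.5592∠11.2° A.
Step 6 — Complex power: S = V·I* = 12.26 + j9.378 VA.
Step 7 — Real power: P = Re(S) = 12.26 W.
Step 8 — Reactive power: Q = Im(S) = 9.378 VAR.
Step 9 — Apparent power: |S| = 15.43 VA.
Step 10 — Power factor: PF = P/|S| = 0.7943 (lagging).

(a) P = 12.26 W  (b) Q = 9.378 VAR  (c) S = 15.43 VA  (d) PF = 0.7943 (lagging)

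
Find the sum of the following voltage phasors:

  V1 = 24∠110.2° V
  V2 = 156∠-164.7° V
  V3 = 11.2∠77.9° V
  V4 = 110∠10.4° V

Step 1 — Convert each phasor to rectangular form:
  V1 = 24·(cos(110.2°) + j·sin(110.2°)) = -8.287 + j22.52 V
  V2 = 156·(cos(-164.7°) + j·sin(-164.7°)) = -150.5 - j41.16 V
  V3 = 11.2·(cos(77.9°) + j·sin(77.9°)) = 2.348 + j10.95 V
  V4 = 110·(cos(10.4°) + j·sin(10.4°)) = 108.2 + j19.86 V
Step 2 — Sum components: V_total = -48.22 + j12.17 V.
Step 3 — Convert to polar: |V_total| = 49.73 V, ∠V_total = 165.8°.

V_total = 49.73∠165.8° V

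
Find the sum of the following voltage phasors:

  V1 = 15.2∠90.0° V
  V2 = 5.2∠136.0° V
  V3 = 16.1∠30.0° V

Step 1 — Convert each phasor to rectangular form:
  V1 = 15.2·(cos(90.0°) + j·sin(90.0°)) = 0 + j15.2 V
  V2 = 5.2·(cos(136.0°) + j·sin(136.0°)) = -3.741 + j3.612 V
  V3 = 16.1·(cos(30.0°) + j·sin(30.0°)) = 13.94 + j8.05 V
Step 2 — Sum components: V_total = 10.2 + j26.86 V.
Step 3 — Convert to polar: |V_total| = 28.73 V, ∠V_total = 69.2°.

V_total = 28.73∠69.2° V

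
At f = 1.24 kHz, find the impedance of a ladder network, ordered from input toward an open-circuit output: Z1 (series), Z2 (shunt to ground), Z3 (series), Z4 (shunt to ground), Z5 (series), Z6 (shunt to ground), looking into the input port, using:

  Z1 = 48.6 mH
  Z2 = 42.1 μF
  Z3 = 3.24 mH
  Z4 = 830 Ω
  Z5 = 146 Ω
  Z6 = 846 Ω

Step 1 — Angular frequency: ω = 2π·f = 2π·1240 = 7791 rad/s.
Step 2 — Component impedances:
  Z1: Z = jωL = j·7791·0.0486 = 0 + j378.6 Ω
  Z2: Z = 1/(jωC) = -j/(ω·C) = 0 - j3.049 Ω
  Z3: Z = jωL = j·7791·0.00324 = 0 + j25.24 Ω
  Z4: Z = R = 830 Ω
  Z5: Z = R = 146 Ω
  Z6: Z = R = 846 Ω
Step 3 — Ladder network (open output): work backward from the far end, alternating series and parallel combinations. Z_in = 0.02052 + j375.6 Ω = 375.6∠90.0° Ω.

Z = 0.02052 + j375.6 Ω = 375.6∠90.0° Ω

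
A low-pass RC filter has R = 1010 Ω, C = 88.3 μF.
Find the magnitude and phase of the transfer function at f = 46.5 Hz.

Step 1 — Angular frequency: ω = 2π·46.5 = 292.2 rad/s.
Step 2 — Transfer function: H(jω) = 1/(1 + jωRC).
Step 3 — Denominator: 1 + jωRC = 1 + j·292.2·1010·8.83e-05 = 1 + j26.06.
Step 4 — H = 0.001471 - j0.03832.
Step 5 — Magnitude: |H| = 0.03835 (-28.3 dB); phase: φ = -87.8°.

|H| = 0.03835 (-28.3 dB), φ = -87.8°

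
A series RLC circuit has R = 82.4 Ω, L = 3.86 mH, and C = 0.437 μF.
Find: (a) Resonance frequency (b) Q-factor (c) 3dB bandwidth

Step 1 — Resonance condition Im(Z)=0 gives ω₀ = 1/√(LC).
Step 2 — ω₀ = 1/√(0.00386·4.37e-07) = 2.435e+04 rad/s.
Step 3 — f₀ = ω₀/(2π) = 3875 Hz.
Step 4 — Series Q: Q = ω₀L/R = 2.435e+04·0.00386/82.4 = 1.141.
Step 5 — 3dB bandwidth: Δω = ω₀/Q = 2.135e+04 rad/s; BW = Δω/(2π) = 3398 Hz.

(a) f₀ = 3875 Hz  (b) Q = 1.141  (c) BW = 3398 Hz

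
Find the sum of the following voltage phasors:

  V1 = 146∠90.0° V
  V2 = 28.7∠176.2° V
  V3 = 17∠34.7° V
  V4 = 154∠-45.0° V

Step 1 — Convert each phasor to rectangular form:
  V1 = 146·(cos(90.0°) + j·sin(90.0°)) = 0 + j146 V
  V2 = 28.7·(cos(176.2°) + j·sin(176.2°)) = -28.64 + j1.902 V
  V3 = 17·(cos(34.7°) + j·sin(34.7°)) = 13.98 + j9.678 V
  V4 = 154·(cos(-45.0°) + j·sin(-45.0°)) = 108.9 - j108.9 V
Step 2 — Sum components: V_total = 94.23 + j48.69 V.
Step 3 — Convert to polar: |V_total| = 106.1 V, ∠V_total = 27.3°.

V_total = 106.1∠27.3° V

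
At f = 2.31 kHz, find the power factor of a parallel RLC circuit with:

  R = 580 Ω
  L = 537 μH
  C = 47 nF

Step 1 — Angular frequency: ω = 2π·f = 2π·2310 = 1.451e+04 rad/s.
Step 2 — Component impedances:
  R: Z = R = 580 Ω
  L: Z = jωL = j·1.451e+04·0.000537 = 0 + j7.794 Ω
  C: Z = 1/(jωC) = -j/(ω·C) = 0 - j1466 Ω
Step 3 — Parallel combination: 1/Z_total = 1/R + 1/L + 1/C; Z_total = 0.1058 + j7.834 Ω = 7.835∠89.2° Ω.
Step 4 — Power factor: PF = cos(φ) = Re(Z)/|Z| = 0.10584/7.835 = 0.01351.
Step 5 — Type: Im(Z) = 7.834 ⇒ lagging (phase φ = 89.2°).

PF = 0.01351 (lagging, φ = 89.2°)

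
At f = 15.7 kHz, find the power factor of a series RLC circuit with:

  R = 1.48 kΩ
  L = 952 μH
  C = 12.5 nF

Step 1 — Angular frequency: ω = 2π·f = 2π·1.57e+04 = 9.865e+04 rad/s.
Step 2 — Component impedances:
  R: Z = R = 1480 Ω
  L: Z = jωL = j·9.865e+04·0.000952 = 0 + j93.91 Ω
  C: Z = 1/(jωC) = -j/(ω·C) = 0 - j811 Ω
Step 3 — Series combination: Z_total = R + L + C = 1480 - j717.1 Ω = 1645∠-25.9° Ω.
Step 4 — Power factor: PF = cos(φ) = Re(Z)/|Z| = 1480/1644.6 = 0.8999.
Step 5 — Type: Im(Z) = -717.1 ⇒ leading (phase φ = -25.9°).

PF = 0.8999 (leading, φ = -25.9°)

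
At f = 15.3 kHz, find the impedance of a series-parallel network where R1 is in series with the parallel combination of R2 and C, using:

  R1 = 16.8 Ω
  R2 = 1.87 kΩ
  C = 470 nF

Step 1 — Angular frequency: ω = 2π·f = 2π·1.53e+04 = 9.613e+04 rad/s.
Step 2 — Component impedances:
  R1: Z = R = 16.8 Ω
  R2: Z = R = 1870 Ω
  C: Z = 1/(jωC) = -j/(ω·C) = 0 - j22.13 Ω
Step 3 — Parallel branch: R2 || C = 1/(1/R2 + 1/C) = 0.2619 - j22.13 Ω.
Step 4 — Series with R1: Z_total = R1 + (R2 || C) = 17.06 - j22.13 Ω = 27.94∠-52.4° Ω.

Z = 17.06 - j22.13 Ω = 27.94∠-52.4° Ω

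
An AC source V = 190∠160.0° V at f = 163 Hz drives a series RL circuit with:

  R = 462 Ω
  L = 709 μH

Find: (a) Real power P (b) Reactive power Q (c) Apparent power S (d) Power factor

Step 1 — Angular frequency: ω = 2π·f = 2π·163 = 1024 rad/s.
Step 2 — Component impedances:
  R: Z = R = 462 Ω
  L: Z = jωL = j·1024·0.000709 = 0 + j0.7261 Ω
Step 3 — Series combination: Z_total = R + L = 462 + j0.7261 Ω = 462∠0.1° Ω.
Step 4 — Source phasor: V = 190∠160.0° V = -178.5 + j64.98 V.
Step 5 — Current: I = V / Z = -0.3862 + j0.1413 A = 0.4113∠159.9° A.
Step 6 — Complex power: S = V·I* = 78.14 + j0.1228 VA.
Step 7 — Real power: P = Re(S) = 78.14 W.
Step 8 — Reactive power: Q = Im(S) = 0.1228 VAR.
Step 9 — Apparent power: |S| = 78.14 VA.
Step 10 — Power factor: PF = P/|S| = 1 (lagging).

(a) P = 78.14 W  (b) Q = 0.1228 VAR  (c) S = 78.14 VA  (d) PF = 1 (lagging)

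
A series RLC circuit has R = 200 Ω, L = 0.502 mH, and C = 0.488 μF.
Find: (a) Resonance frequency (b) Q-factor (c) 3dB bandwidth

Step 1 — Resonance: ω₀ = 1/√(LC) = 1/√(0.000502·4.88e-07) = 6.389e+04 rad/s.
Step 2 — f₀ = ω₀/(2π) = 1.017e+04 Hz.
Step 3 — Series Q: Q = ω₀L/R = 6.389e+04·0.000502/200 = 0.1604.
Step 4 — Bandwidth: Δω = ω₀/Q = 3.984e+05 rad/s; BW = Δω/(2π) = 6.341e+04 Hz.

(a) f₀ = 1.017e+04 Hz  (b) Q = 0.1604  (c) BW = 6.341e+04 Hz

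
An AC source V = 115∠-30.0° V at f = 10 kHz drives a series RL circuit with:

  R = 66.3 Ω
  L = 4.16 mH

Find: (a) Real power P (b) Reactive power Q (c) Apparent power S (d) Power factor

Step 1 — Angular frequency: ω = 2π·f = 2π·1e+04 = 6.283e+04 rad/s.
Step 2 — Component impedances:
  R: Z = R = 66.3 Ω
  L: Z = jωL = j·6.283e+04·0.00416 = 0 + j261.4 Ω
Step 3 — Series combination: Z_total = R + L = 66.3 + j261.4 Ω = 269.7∠75.8° Ω.
Step 4 — Source phasor: V = 115∠-30.0° V = 99.59 - j57.5 V.
Step 5 — Current: I = V / Z = -0.1159 - j0.4104 A = 0.4265∠-105.8° A.
Step 6 — Complex power: S = V·I* = 12.06 + j47.54 VA.
Step 7 — Real power: P = Re(S) = 12.06 W.
Step 8 — Reactive power: Q = Im(S) = 47.54 VAR.
Step 9 — Apparent power: |S| = 49.04 VA.
Step 10 — Power factor: PF = P/|S| = 0.2459 (lagging).

(a) P = 12.06 W  (b) Q = 47.54 VAR  (c) S = 49.04 VA  (d) PF = 0.2459 (lagging)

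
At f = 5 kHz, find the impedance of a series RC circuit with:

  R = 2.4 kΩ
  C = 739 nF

Step 1 — Angular frequency: ω = 2π·f = 2π·5000 = 3.142e+04 rad/s.
Step 2 — Component impedances:
  R: Z = R = 2400 Ω
  C: Z = 1/(jωC) = -j/(ω·C) = 0 - j43.07 Ω
Step 3 — Series combination: Z_total = R + C = 2400 - j43.07 Ω = 2400∠-1.0° Ω.

Z = 2400 - j43.07 Ω = 2400∠-1.0° Ω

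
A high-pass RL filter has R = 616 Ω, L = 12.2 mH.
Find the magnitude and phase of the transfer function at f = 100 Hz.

Step 1 — Angular frequency: ω = 2π·100 = 628.3 rad/s.
Step 2 — Transfer function: H(jω) = jωL/(R + jωL).
Step 3 — Numerator jωL = j·7.665; denominator R + jωL = 616 + j7.665.
Step 4 — H = 0.0001548 + j0.01244.
Step 5 — Magnitude: |H| = 0.01244 (-38.1 dB); phase: φ = 89.3°.

|H| = 0.01244 (-38.1 dB), φ = 89.3°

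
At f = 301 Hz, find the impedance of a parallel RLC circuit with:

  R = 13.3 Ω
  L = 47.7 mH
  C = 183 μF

Step 1 — Angular frequency: ω = 2π·f = 2π·301 = 1891 rad/s.
Step 2 — Component impedances:
  R: Z = R = 13.3 Ω
  L: Z = jωL = j·1891·0.0477 = 0 + j90.21 Ω
  C: Z = 1/(jωC) = -j/(ω·C) = 0 - j2.889 Ω
Step 3 — Parallel combination: 1/Z_total = 1/R + 1/L + 1/C; Z_total = 0.6378 - j2.842 Ω = 2.913∠-77.4° Ω.

Z = 0.6378 - j2.842 Ω = 2.913∠-77.4° Ω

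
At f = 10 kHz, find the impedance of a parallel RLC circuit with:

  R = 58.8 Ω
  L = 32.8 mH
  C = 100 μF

Step 1 — Angular frequency: ω = 2π·f = 2π·1e+04 = 6.283e+04 rad/s.
Step 2 — Component impedances:
  R: Z = R = 58.8 Ω
  L: Z = jωL = j·6.283e+04·0.0328 = 0 + j2061 Ω
  C: Z = 1/(jωC) = -j/(ω·C) = 0 - j0.1592 Ω
Step 3 — Parallel combination: 1/Z_total = 1/R + 1/L + 1/C; Z_total = 0.0004309 - j0.1592 Ω = 0.1592∠-89.8° Ω.

Z = 0.0004309 - j0.1592 Ω = 0.1592∠-89.8° Ω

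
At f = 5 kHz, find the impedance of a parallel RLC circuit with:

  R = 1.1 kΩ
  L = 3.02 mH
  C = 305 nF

Step 1 — Angular frequency: ω = 2π·f = 2π·5000 = 3.142e+04 rad/s.
Step 2 — Component impedances:
  R: Z = R = 1100 Ω
  L: Z = jωL = j·3.142e+04·0.00302 = 0 + j94.88 Ω
  C: Z = 1/(jωC) = -j/(ω·C) = 0 - j104.4 Ω
Step 3 — Parallel combination: 1/Z_total = 1/R + 1/L + 1/C; Z_total = 521.1 + j549.2 Ω = 757.1∠46.5° Ω.

Z = 521.1 + j549.2 Ω = 757.1∠46.5° Ω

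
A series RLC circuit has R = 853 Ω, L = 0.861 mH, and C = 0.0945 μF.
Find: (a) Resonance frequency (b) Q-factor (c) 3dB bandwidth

Step 1 — Resonance condition Im(Z)=0 gives ω₀ = 1/√(LC).
Step 2 — ω₀ = 1/√(0.000861·9.45e-08) = 1.109e+05 rad/s.
Step 3 — f₀ = ω₀/(2π) = 1.764e+04 Hz.
Step 4 — Series Q: Q = ω₀L/R = 1.109e+05·0.000861/853 = 0.1119.
Step 5 — 3dB bandwidth: Δω = ω₀/Q = 9.907e+05 rad/s; BW = Δω/(2π) = 1.577e+05 Hz.

(a) f₀ = 1.764e+04 Hz  (b) Q = 0.1119  (c) BW = 1.577e+05 Hz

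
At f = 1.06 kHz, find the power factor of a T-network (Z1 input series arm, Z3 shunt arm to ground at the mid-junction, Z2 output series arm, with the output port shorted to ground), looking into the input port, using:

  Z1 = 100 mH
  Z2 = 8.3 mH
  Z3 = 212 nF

Step 1 — Angular frequency: ω = 2π·f = 2π·1060 = 6660 rad/s.
Step 2 — Component impedances:
  Z1: Z = jωL = j·6660·0.1 = 0 + j666 Ω
  Z2: Z = jωL = j·6660·0.0083 = 0 + j55.28 Ω
  Z3: Z = 1/(jωC) = -j/(ω·C) = 0 - j708.2 Ω
Step 3 — With the output port shorted to ground, the output series arm Z2 runs from the junction to ground; the shunt arm Z3 also runs from the junction to ground. They appear in parallel: Z3 || Z2 = 0 + j59.96 Ω.
Step 4 — Series with input arm Z1: Z_in = Z1 + (Z3 || Z2) = 0 + j726 Ω = 726∠90.0° Ω.
Step 5 — Power factor: PF = cos(φ) = Re(Z)/|Z| = 0/726 = 0.
Step 6 — Type: Im(Z) = 726 ⇒ lagging (phase φ = 90.0°).

PF = 0 (lagging, φ = 90.0°)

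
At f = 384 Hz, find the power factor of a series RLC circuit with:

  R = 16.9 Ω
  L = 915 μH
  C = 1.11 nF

Step 1 — Angular frequency: ω = 2π·f = 2π·384 = 2413 rad/s.
Step 2 — Component impedances:
  R: Z = R = 16.9 Ω
  L: Z = jωL = j·2413·0.000915 = 0 + j2.208 Ω
  C: Z = 1/(jωC) = -j/(ω·C) = 0 - j3.734e+05 Ω
Step 3 — Series combination: Z_total = R + L + C = 16.9 - j3.734e+05 Ω = 3.734e+05∠-90.0° Ω.
Step 4 — Power factor: PF = cos(φ) = Re(Z)/|Z| = 16.9/3.734e+05 = 4.526e-05.
Step 5 — Type: Im(Z) = -3.734e+05 ⇒ leading (phase φ = -90.0°).

PF = 4.526e-05 (leading, φ = -90.0°)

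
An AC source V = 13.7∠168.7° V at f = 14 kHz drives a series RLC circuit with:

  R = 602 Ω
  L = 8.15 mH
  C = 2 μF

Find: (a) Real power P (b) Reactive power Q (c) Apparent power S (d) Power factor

Step 1 — Angular frequency: ω = 2π·f = 2π·1.4e+04 = 8.796e+04 rad/s.
Step 2 — Component impedances:
  R: Z = R = 602 Ω
  L: Z = jωL = j·8.796e+04·0.00815 = 0 + j716.9 Ω
  C: Z = 1/(jωC) = -j/(ω·C) = 0 - j5.684 Ω
Step 3 — Series combination: Z_total = R + L + C = 602 + j711.2 Ω = 931.8∠49.8° Ω.
Step 4 — Source phasor: V = 13.7∠168.7° V = -13.43 + j2.684 V.
Step 5 — Current: I = V / Z = -0.007116 + j0.01287 A = 0.0147∠118.9° A.
Step 6 — Complex power: S = V·I* = 0.1301 + j0.1537 VA.
Step 7 — Real power: P = Re(S) = 0.1301 W.
Step 8 — Reactive power: Q = Im(S) = 0.1537 VAR.
Step 9 — Apparent power: |S| = 0.2014 VA.
Step 10 — Power factor: PF = P/|S| = 0.6461 (lagging).

(a) P = 0.1301 W  (b) Q = 0.1537 VAR  (c) S = 0.2014 VA  (d) PF = 0.6461 (lagging)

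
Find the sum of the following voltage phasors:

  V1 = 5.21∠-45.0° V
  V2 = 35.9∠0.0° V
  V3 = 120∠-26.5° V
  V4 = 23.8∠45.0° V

Step 1 — Convert each phasor to rectangular form:
  V1 = 5.21·(cos(-45.0°) + j·sin(-45.0°)) = 3.684 - j3.684 V
  V2 = 35.9·(cos(0.0°) + j·sin(0.0°)) = 35.9 V
  V3 = 120·(cos(-26.5°) + j·sin(-26.5°)) = 107.4 - j53.54 V
  V4 = 23.8·(cos(45.0°) + j·sin(45.0°)) = 16.83 + j16.83 V
Step 2 — Sum components: V_total = 163.8 - j40.4 V.
Step 3 — Convert to polar: |V_total| = 168.7 V, ∠V_total = -13.9°.

V_total = 168.7∠-13.9° V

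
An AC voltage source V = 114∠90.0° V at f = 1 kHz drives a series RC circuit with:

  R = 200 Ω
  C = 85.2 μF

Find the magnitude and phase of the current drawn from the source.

Step 1 — Angular frequency: ω = 2π·f = 2π·1000 = 6283 rad/s.
Step 2 — Component impedances:
  R: Z = R = 200 Ω
  C: Z = 1/(jωC) = -j/(ω·C) = 0 - j1.868 Ω
Step 3 — Series combination: Z_total = R + C = 200 - j1.868 Ω = 200∠-0.5° Ω.
Step 4 — Source phasor: V = 114∠90.0° V = 0 + j114 V.
Step 5 — Ohm's law: I = V / Z_total = (0 + j114) / (200 - j1.868) = -0.005323 + j0.57 A.
Step 6 — Convert to polar: |I| = 0.57 A, ∠I = 90.5°.

I = 0.57∠90.5° A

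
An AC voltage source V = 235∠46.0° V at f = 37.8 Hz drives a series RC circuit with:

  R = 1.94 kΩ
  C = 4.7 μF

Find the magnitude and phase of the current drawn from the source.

Step 1 — Angular frequency: ω = 2π·f = 2π·37.8 = 237.5 rad/s.
Step 2 — Component impedances:
  R: Z = R = 1940 Ω
  C: Z = 1/(jωC) = -j/(ω·C) = 0 - j895.8 Ω
Step 3 — Series combination: Z_total = R + C = 1940 - j895.8 Ω = 2137∠-24.8° Ω.
Step 4 — Source phasor: V = 235∠46.0° V = 163.2 + j169 V.
Step 5 — Ohm's law: I = V / Z_total = (163.2 + j169) / (1940 - j895.8) = 0.03619 + j0.1038 A.
Step 6 — Convert to polar: |I| = 0.11 A, ∠I = 70.8°.

I = 0.11∠70.8° A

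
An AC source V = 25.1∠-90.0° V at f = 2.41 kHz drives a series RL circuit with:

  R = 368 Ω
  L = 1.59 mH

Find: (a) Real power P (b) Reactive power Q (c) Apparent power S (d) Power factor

Step 1 — Angular frequency: ω = 2π·f = 2π·2410 = 1.514e+04 rad/s.
Step 2 — Component impedances:
  R: Z = R = 368 Ω
  L: Z = jωL = j·1.514e+04·0.00159 = 0 + j24.08 Ω
Step 3 — Series combination: Z_total = R + L = 368 + j24.08 Ω = 368.8∠3.7° Ω.
Step 4 — Source phasor: V = 25.1∠-90.0° V = 0 - j25.1 V.
Step 5 — Current: I = V / Z = -0.004443 - j0.06792 A = 0.06806∠-93.7° A.
Step 6 — Complex power: S = V·I* = 1.705 + j0.1115 VA.
Step 7 — Real power: P = Re(S) = 1.705 W.
Step 8 — Reactive power: Q = Im(S) = 0.1115 VAR.
Step 9 — Apparent power: |S| = 1.708 VA.
Step 10 — Power factor: PF = P/|S| = 0.9979 (lagging).

(a) P = 1.705 W  (b) Q = 0.1115 VAR  (c) S = 1.708 VA  (d) PF = 0.9979 (lagging)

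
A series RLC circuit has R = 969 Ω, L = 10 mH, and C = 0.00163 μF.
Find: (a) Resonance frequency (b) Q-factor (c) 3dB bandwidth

Step 1 — Resonance condition Im(Z)=0 gives ω₀ = 1/√(LC).
Step 2 — ω₀ = 1/√(0.01·1.63e-09) = 2.477e+05 rad/s.
Step 3 — f₀ = ω₀/(2π) = 3.942e+04 Hz.
Step 4 — Series Q: Q = ω₀L/R = 2.477e+05·0.01/969 = 2.556.
Step 5 — 3dB bandwidth: Δω = ω₀/Q = 9.69e+04 rad/s; BW = Δω/(2π) = 1.542e+04 Hz.

(a) f₀ = 3.942e+04 Hz  (b) Q = 2.556  (c) BW = 1.542e+04 Hz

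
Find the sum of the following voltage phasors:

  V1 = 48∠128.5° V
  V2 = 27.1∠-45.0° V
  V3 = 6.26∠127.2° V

Step 1 — Convert each phasor to rectangular form:
  V1 = 48·(cos(128.5°) + j·sin(128.5°)) = -29.88 + j37.57 V
  V2 = 27.1·(cos(-45.0°) + j·sin(-45.0°)) = 19.16 - j19.16 V
  V3 = 6.26·(cos(127.2°) + j·sin(127.2°)) = -3.785 + j4.986 V
Step 2 — Sum components: V_total = -14.5 + j23.39 V.
Step 3 — Convert to polar: |V_total| = 27.52 V, ∠V_total = 121.8°.

V_total = 27.52∠121.8° V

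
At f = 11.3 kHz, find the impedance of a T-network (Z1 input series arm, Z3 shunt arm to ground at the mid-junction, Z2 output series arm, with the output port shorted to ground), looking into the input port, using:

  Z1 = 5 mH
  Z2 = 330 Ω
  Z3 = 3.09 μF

Step 1 — Angular frequency: ω = 2π·f = 2π·1.13e+04 = 7.1e+04 rad/s.
Step 2 — Component impedances:
  Z1: Z = jωL = j·7.1e+04·0.005 = 0 + j355 Ω
  Z2: Z = R = 330 Ω
  Z3: Z = 1/(jωC) = -j/(ω·C) = 0 - j4.558 Ω
Step 3 — With the output port shorted to ground, the output series arm Z2 runs from the junction to ground; the shunt arm Z3 also runs from the junction to ground. They appear in parallel: Z3 || Z2 = 0.06295 - j4.557 Ω.
Step 4 — Series with input arm Z1: Z_in = Z1 + (Z3 || Z2) = 0.06295 + j350.4 Ω = 350.4∠90.0° Ω.

Z = 0.06295 + j350.4 Ω = 350.4∠90.0° Ω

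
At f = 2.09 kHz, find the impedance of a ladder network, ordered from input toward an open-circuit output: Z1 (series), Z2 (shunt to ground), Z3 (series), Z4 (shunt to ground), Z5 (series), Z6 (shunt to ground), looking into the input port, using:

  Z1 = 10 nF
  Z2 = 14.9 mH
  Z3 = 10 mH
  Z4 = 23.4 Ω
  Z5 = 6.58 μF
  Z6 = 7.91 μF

Step 1 — Angular frequency: ω = 2π·f = 2π·2090 = 1.313e+04 rad/s.
Step 2 — Component impedances:
  Z1: Z = 1/(jωC) = -j/(ω·C) = 0 - j7615 Ω
  Z2: Z = jωL = j·1.313e+04·0.0149 = 0 + j195.7 Ω
  Z3: Z = jωL = j·1.313e+04·0.01 = 0 + j131.3 Ω
  Z4: Z = R = 23.4 Ω
  Z5: Z = 1/(jωC) = -j/(ω·C) = 0 - j11.57 Ω
  Z6: Z = 1/(jωC) = -j/(ω·C) = 0 - j9.627 Ω
Step 3 — Ladder network (open output): work backward from the far end, alternating series and parallel combinations. Z_in = 4.057 - j7541 Ω = 7541∠-90.0° Ω.

Z = 4.057 - j7541 Ω = 7541∠-90.0° Ω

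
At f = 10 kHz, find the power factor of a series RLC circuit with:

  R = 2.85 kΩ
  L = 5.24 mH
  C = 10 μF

Step 1 — Angular frequency: ω = 2π·f = 2π·1e+04 = 6.283e+04 rad/s.
Step 2 — Component impedances:
  R: Z = R = 2850 Ω
  L: Z = jωL = j·6.283e+04·0.00524 = 0 + j329.2 Ω
  C: Z = 1/(jωC) = -j/(ω·C) = 0 - j1.592 Ω
Step 3 — Series combination: Z_total = R + L + C = 2850 + j327.6 Ω = 2869∠6.6° Ω.
Step 4 — Power factor: PF = cos(φ) = Re(Z)/|Z| = 2850/2868.77 = 0.9935.
Step 5 — Type: Im(Z) = 327.6 ⇒ lagging (phase φ = 6.6°).

PF = 0.9935 (lagging, φ = 6.6°)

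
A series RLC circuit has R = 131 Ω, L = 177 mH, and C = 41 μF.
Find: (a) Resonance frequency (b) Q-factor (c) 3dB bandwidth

Step 1 — Resonance: ω₀ = 1/√(LC) = 1/√(0.177·4.1e-05) = 371.2 rad/s.
Step 2 — f₀ = ω₀/(2π) = 59.08 Hz.
Step 3 — Series Q: Q = ω₀L/R = 371.2·0.177/131 = 0.5016.
Step 4 — Bandwidth: Δω = ω₀/Q = 740.1 rad/s; BW = Δω/(2π) = 117.8 Hz.

(a) f₀ = 59.08 Hz  (b) Q = 0.5016  (c) BW = 117.8 Hz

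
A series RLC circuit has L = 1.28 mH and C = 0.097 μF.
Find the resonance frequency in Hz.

Step 1 — Resonance condition Im(Z)=0 gives ω₀ = 1/√(LC).
Step 2 — ω₀ = 1/√(0.00128·9.7e-08) = 8.974e+04 rad/s.
Step 3 — f₀ = ω₀/(2π) = 1.428e+04 Hz.

f₀ = 1.428e+04 Hz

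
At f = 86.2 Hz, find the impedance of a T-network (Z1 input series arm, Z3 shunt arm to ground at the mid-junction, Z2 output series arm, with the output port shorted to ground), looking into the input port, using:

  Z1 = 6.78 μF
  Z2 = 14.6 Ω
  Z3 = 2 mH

Step 1 — Angular frequency: ω = 2π·f = 2π·86.2 = 541.6 rad/s.
Step 2 — Component impedances:
  Z1: Z = 1/(jωC) = -j/(ω·C) = 0 - j272.3 Ω
  Z2: Z = R = 14.6 Ω
  Z3: Z = jωL = j·541.6·0.002 = 0 + j1.083 Ω
Step 3 — With the output port shorted to ground, the output series arm Z2 runs from the junction to ground; the shunt arm Z3 also runs from the junction to ground. They appear in parallel: Z3 || Z2 = 0.07993 + j1.077 Ω.
Step 4 — Series with input arm Z1: Z_in = Z1 + (Z3 || Z2) = 0.07993 - j271.2 Ω = 271.2∠-90.0° Ω.

Z = 0.07993 - j271.2 Ω = 271.2∠-90.0° Ω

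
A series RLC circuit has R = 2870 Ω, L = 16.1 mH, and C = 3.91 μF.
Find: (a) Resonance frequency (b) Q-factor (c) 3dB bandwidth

Step 1 — Resonance: ω₀ = 1/√(LC) = 1/√(0.0161·3.91e-06) = 3986 rad/s.
Step 2 — f₀ = ω₀/(2π) = 634.3 Hz.
Step 3 — Series Q: Q = ω₀L/R = 3986·0.0161/2870 = 0.02236.
Step 4 — Bandwidth: Δω = ω₀/Q = 1.783e+05 rad/s; BW = Δω/(2π) = 2.837e+04 Hz.

(a) f₀ = 634.3 Hz  (b) Q = 0.02236  (c) BW = 2.837e+04 Hz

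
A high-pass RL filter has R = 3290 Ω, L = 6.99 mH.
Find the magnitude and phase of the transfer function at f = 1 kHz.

Step 1 — Angular frequency: ω = 2π·1000 = 6283 rad/s.
Step 2 — Transfer function: H(jω) = jωL/(R + jωL).
Step 3 — Numerator jωL = j·43.92; denominator R + jωL = 3290 + j43.92.
Step 4 — H = 0.0001782 + j0.01335.
Step 5 — Magnitude: |H| = 0.01335 (-37.5 dB); phase: φ = 89.2°.

|H| = 0.01335 (-37.5 dB), φ = 89.2°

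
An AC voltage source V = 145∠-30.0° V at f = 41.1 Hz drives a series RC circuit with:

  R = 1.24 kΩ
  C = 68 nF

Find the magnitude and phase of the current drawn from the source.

Step 1 — Angular frequency: ω = 2π·f = 2π·41.1 = 258.2 rad/s.
Step 2 — Component impedances:
  R: Z = R = 1240 Ω
  C: Z = 1/(jωC) = -j/(ω·C) = 0 - j5.695e+04 Ω
Step 3 — Series combination: Z_total = R + C = 1240 - j5.695e+04 Ω = 5.696e+04∠-88.8° Ω.
Step 4 — Source phasor: V = 145∠-30.0° V = 125.6 - j72.5 V.
Step 5 — Ohm's law: I = V / Z_total = (125.6 - j72.5) / (1240 - j5.695e+04) = 0.001321 + j0.002176 A.
Step 6 — Convert to polar: |I| = 0.002546 A, ∠I = 58.8°.

I = 0.002546∠58.8° A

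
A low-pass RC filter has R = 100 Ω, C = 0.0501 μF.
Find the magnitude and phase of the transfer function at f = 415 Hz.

Step 1 — Angular frequency: ω = 2π·415 = 2608 rad/s.
Step 2 — Transfer function: H(jω) = 1/(1 + jωRC).
Step 3 — Denominator: 1 + jωRC = 1 + j·2608·100·5.01e-08 = 1 + j0.01306.
Step 4 — H = 0.9998 - j0.01306.
Step 5 — Magnitude: |H| = 0.9999 (-0.0 dB); phase: φ = -0.7°.

|H| = 0.9999 (-0.0 dB), φ = -0.7°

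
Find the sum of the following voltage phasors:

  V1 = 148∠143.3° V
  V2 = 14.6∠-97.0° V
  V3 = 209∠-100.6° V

Step 1 — Convert each phasor to rectangular form:
  V1 = 148·(cos(143.3°) + j·sin(143.3°)) = -118.7 + j88.45 V
  V2 = 14.6·(cos(-97.0°) + j·sin(-97.0°)) = -1.779 - j14.49 V
  V3 = 209·(cos(-100.6°) + j·sin(-100.6°)) = -38.45 - j205.4 V
Step 2 — Sum components: V_total = -158.9 - j131.5 V.
Step 3 — Convert to polar: |V_total| = 206.2 V, ∠V_total = -140.4°.

V_total = 206.2∠-140.4° V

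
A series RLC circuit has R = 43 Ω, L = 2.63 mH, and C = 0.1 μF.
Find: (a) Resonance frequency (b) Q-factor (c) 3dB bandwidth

Step 1 — Resonance condition Im(Z)=0 gives ω₀ = 1/√(LC).
Step 2 — ω₀ = 1/√(0.00263·1e-07) = 6.166e+04 rad/s.
Step 3 — f₀ = ω₀/(2π) = 9814 Hz.
Step 4 — Series Q: Q = ω₀L/R = 6.166e+04·0.00263/43 = 3.771.
Step 5 — 3dB bandwidth: Δω = ω₀/Q = 1.635e+04 rad/s; BW = Δω/(2π) = 2602 Hz.

(a) f₀ = 9814 Hz  (b) Q = 3.771  (c) BW = 2602 Hz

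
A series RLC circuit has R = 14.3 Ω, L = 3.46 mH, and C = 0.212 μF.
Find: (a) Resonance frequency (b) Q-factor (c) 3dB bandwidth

Step 1 — Resonance: ω₀ = 1/√(LC) = 1/√(0.00346·2.12e-07) = 3.692e+04 rad/s.
Step 2 — f₀ = ω₀/(2π) = 5876 Hz.
Step 3 — Series Q: Q = ω₀L/R = 3.692e+04·0.00346/14.3 = 8.934.
Step 4 — Bandwidth: Δω = ω₀/Q = 4133 rad/s; BW = Δω/(2π) = 657.8 Hz.

(a) f₀ = 5876 Hz  (b) Q = 8.934  (c) BW = 657.8 Hz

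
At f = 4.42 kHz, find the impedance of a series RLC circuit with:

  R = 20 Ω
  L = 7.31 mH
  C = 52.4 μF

Step 1 — Angular frequency: ω = 2π·f = 2π·4420 = 2.777e+04 rad/s.
Step 2 — Component impedances:
  R: Z = R = 20 Ω
  L: Z = jωL = j·2.777e+04·0.00731 = 0 + j203 Ω
  C: Z = 1/(jωC) = -j/(ω·C) = 0 - j0.6872 Ω
Step 3 — Series combination: Z_total = R + L + C = 20 + j202.3 Ω = 203.3∠84.4° Ω.

Z = 20 + j202.3 Ω = 203.3∠84.4° Ω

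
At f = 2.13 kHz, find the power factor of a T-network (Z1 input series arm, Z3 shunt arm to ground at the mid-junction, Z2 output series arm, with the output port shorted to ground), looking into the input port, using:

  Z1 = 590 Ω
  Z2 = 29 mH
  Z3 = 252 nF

Step 1 — Angular frequency: ω = 2π·f = 2π·2130 = 1.338e+04 rad/s.
Step 2 — Component impedances:
  Z1: Z = R = 590 Ω
  Z2: Z = jωL = j·1.338e+04·0.029 = 0 + j388.1 Ω
  Z3: Z = 1/(jωC) = -j/(ω·C) = 0 - j296.5 Ω
Step 3 — With the output port shorted to ground, the output series arm Z2 runs from the junction to ground; the shunt arm Z3 also runs from the junction to ground. They appear in parallel: Z3 || Z2 = 0 - j1256 Ω.
Step 4 — Series with input arm Z1: Z_in = Z1 + (Z3 || Z2) = 590 - j1256 Ω = 1388∠-64.8° Ω.
Step 5 — Power factor: PF = cos(φ) = Re(Z)/|Z| = 590/1388 = 0.4251.
Step 6 — Type: Im(Z) = -1256 ⇒ leading (phase φ = -64.8°).

PF = 0.4251 (leading, φ = -64.8°)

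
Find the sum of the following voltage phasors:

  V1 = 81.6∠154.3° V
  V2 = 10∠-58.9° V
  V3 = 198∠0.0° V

Step 1 — Convert each phasor to rectangular form:
  V1 = 81.6·(cos(154.3°) + j·sin(154.3°)) = -73.53 + j35.39 V
  V2 = 10·(cos(-58.9°) + j·sin(-58.9°)) = 5.165 - j8.563 V
  V3 = 198·(cos(0.0°) + j·sin(0.0°)) = 198 V
Step 2 — Sum components: V_total = 129.6 + j26.82 V.
Step 3 — Convert to polar: |V_total| = 132.4 V, ∠V_total = 11.7°.

V_total = 132.4∠11.7° V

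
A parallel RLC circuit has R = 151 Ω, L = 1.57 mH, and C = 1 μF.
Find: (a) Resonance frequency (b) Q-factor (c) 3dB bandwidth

Step 1 — Resonance: ω₀ = 1/√(LC) = 1/√(0.00157·1e-06) = 2.524e+04 rad/s.
Step 2 — f₀ = ω₀/(2π) = 4017 Hz.
Step 3 — Parallel Q: Q = R/(ω₀L) = 151/(2.524e+04·0.00157) = 3.811.
Step 4 — Bandwidth: Δω = ω₀/Q = 6623 rad/s; BW = Δω/(2π) = 1054 Hz.

(a) f₀ = 4017 Hz  (b) Q = 3.811  (c) BW = 1054 Hz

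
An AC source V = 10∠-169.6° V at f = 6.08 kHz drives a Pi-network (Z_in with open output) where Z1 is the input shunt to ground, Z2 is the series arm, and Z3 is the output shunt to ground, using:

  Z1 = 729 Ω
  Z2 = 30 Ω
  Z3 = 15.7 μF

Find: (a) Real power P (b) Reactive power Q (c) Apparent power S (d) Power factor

Step 1 — Angular frequency: ω = 2π·f = 2π·6080 = 3.82e+04 rad/s.
Step 2 — Component impedances:
  Z1: Z = R = 729 Ω
  Z2: Z = R = 30 Ω
  Z3: Z = 1/(jωC) = -j/(ω·C) = 0 - j1.667 Ω
Step 3 — With open output, the series arm Z2 and the output shunt Z3 appear in series to ground: Z2 + Z3 = 30 - j1.667 Ω.
Step 4 — Parallel with input shunt Z1: Z_in = Z1 || (Z2 + Z3) = 28.82 - j1.538 Ω = 28.86∠-3.1° Ω.
Step 5 — Source phasor: V = 10∠-169.6° V = -9.836 - j1.805 V.
Step 6 — Current: I = V / Z = -0.337 - j0.08063 A = 0.3465∠-166.5° A.
Step 7 — Complex power: S = V·I* = 3.46 - j0.1847 VA.
Step 8 — Real power: P = Re(S) = 3.46 W.
Step 9 — Reactive power: Q = Im(S) = -0.1847 VAR.
Step 10 — Apparent power: |S| = 3.465 VA.
Step 11 — Power factor: PF = P/|S| = 0.9986 (leading).

(a) P = 3.46 W  (b) Q = -0.1847 VAR  (c) S = 3.465 VA  (d) PF = 0.9986 (leading)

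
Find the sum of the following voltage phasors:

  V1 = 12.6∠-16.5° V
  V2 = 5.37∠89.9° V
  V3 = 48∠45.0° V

Step 1 — Convert each phasor to rectangular form:
  V1 = 12.6·(cos(-16.5°) + j·sin(-16.5°)) = 12.08 - j3.579 V
  V2 = 5.37·(cos(89.9°) + j·sin(89.9°)) = 0.009372 + j5.37 V
  V3 = 48·(cos(45.0°) + j·sin(45.0°)) = 33.94 + j33.94 V
Step 2 — Sum components: V_total = 46.03 + j35.73 V.
Step 3 — Convert to polar: |V_total| = 58.27 V, ∠V_total = 37.8°.

V_total = 58.27∠37.8° V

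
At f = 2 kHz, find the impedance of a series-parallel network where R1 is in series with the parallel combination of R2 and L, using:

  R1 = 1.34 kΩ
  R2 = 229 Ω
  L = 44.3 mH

Step 1 — Angular frequency: ω = 2π·f = 2π·2000 = 1.257e+04 rad/s.
Step 2 — Component impedances:
  R1: Z = R = 1340 Ω
  R2: Z = R = 229 Ω
  L: Z = jωL = j·1.257e+04·0.0443 = 0 + j556.7 Ω
Step 3 — Parallel branch: R2 || L = 1/(1/R2 + 1/L) = 195.9 + j80.57 Ω.
Step 4 — Series with R1: Z_total = R1 + (R2 || L) = 1536 + j80.57 Ω = 1538∠3.0° Ω.

Z = 1536 + j80.57 Ω = 1538∠3.0° Ω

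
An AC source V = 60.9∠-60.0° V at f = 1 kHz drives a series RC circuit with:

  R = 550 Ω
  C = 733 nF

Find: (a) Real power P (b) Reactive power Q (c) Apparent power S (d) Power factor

Step 1 — Angular frequency: ω = 2π·f = 2π·1000 = 6283 rad/s.
Step 2 — Component impedances:
  R: Z = R = 550 Ω
  C: Z = 1/(jωC) = -j/(ω·C) = 0 - j217.1 Ω
Step 3 — Series combination: Z_total = R + C = 550 - j217.1 Ω = 591.3∠-21.5° Ω.
Step 4 — Source phasor: V = 60.9∠-60.0° V = 30.45 - j52.74 V.
Step 5 — Current: I = V / Z = 0.08065 - j0.06405 A = 0.103∠-38.5° A.
Step 6 — Complex power: S = V·I* = 5.834 - j2.303 VA.
Step 7 — Real power: P = Re(S) = 5.834 W.
Step 8 — Reactive power: Q = Im(S) = -2.303 VAR.
Step 9 — Apparent power: |S| = 6.272 VA.
Step 10 — Power factor: PF = P/|S| = 0.9301 (leading).

(a) P = 5.834 W  (b) Q = -2.303 VAR  (c) S = 6.272 VA  (d) PF = 0.9301 (leading)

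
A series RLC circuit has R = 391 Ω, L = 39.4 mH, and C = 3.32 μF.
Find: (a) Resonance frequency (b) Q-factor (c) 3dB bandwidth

Step 1 — Resonance condition Im(Z)=0 gives ω₀ = 1/√(LC).
Step 2 — ω₀ = 1/√(0.0394·3.32e-06) = 2765 rad/s.
Step 3 — f₀ = ω₀/(2π) = 440.1 Hz.
Step 4 — Series Q: Q = ω₀L/R = 2765·0.0394/391 = 0.2786.
Step 5 — 3dB bandwidth: Δω = ω₀/Q = 9924 rad/s; BW = Δω/(2π) = 1579 Hz.

(a) f₀ = 440.1 Hz  (b) Q = 0.2786  (c) BW = 1579 Hz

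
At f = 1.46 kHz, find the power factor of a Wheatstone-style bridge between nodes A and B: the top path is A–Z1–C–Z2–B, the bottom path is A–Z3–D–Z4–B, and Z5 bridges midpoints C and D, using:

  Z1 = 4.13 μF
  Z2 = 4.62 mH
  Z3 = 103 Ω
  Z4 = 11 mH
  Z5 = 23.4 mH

Step 1 — Angular frequency: ω = 2π·f = 2π·1460 = 9173 rad/s.
Step 2 — Component impedances:
  Z1: Z = 1/(jωC) = -j/(ω·C) = 0 - j26.39 Ω
  Z2: Z = jωL = j·9173·0.00462 = 0 + j42.38 Ω
  Z3: Z = R = 103 Ω
  Z4: Z = jωL = j·9173·0.011 = 0 + j100.9 Ω
  Z5: Z = jωL = j·9173·0.0234 = 0 + j214.7 Ω
Step 3 — Bridge requires nodal analysis (the Z5 bridge couples midpoints C and D, so the two paths cannot be reduced to a simple series/parallel combination). Setting node B to ground and injecting 1 A at node A, the 3-node admittance system at A, C, D solves to V_A = Z_AB = 0.006974 + j10.96 Ω = 10.96∠90.0° Ω.
Step 4 — Power factor: PF = cos(φ) = Re(Z)/|Z| = 0.0069744/10.965 = 0.0006361.
Step 5 — Type: Im(Z) = 10.96 ⇒ lagging (phase φ = 90.0°).

PF = 0.0006361 (lagging, φ = 90.0°)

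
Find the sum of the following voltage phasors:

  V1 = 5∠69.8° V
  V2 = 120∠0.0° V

Step 1 — Convert each phasor to rectangular form:
  V1 = 5·(cos(69.8°) + j·sin(69.8°)) = 1.726 + j4.692 V
  V2 = 120·(cos(0.0°) + j·sin(0.0°)) = 120 V
Step 2 — Sum components: V_total = 121.7 + j4.692 V.
Step 3 — Convert to polar: |V_total| = 121.8 V, ∠V_total = 2.2°.

V_total = 121.8∠2.2° V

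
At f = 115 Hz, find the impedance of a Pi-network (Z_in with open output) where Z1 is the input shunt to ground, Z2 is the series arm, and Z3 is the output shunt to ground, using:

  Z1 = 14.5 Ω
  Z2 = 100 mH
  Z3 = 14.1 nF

Step 1 — Angular frequency: ω = 2π·f = 2π·115 = 722.6 rad/s.
Step 2 — Component impedances:
  Z1: Z = R = 14.5 Ω
  Z2: Z = jωL = j·722.6·0.1 = 0 + j72.26 Ω
  Z3: Z = 1/(jωC) = -j/(ω·C) = 0 - j9.815e+04 Ω
Step 3 — With open output, the series arm Z2 and the output shunt Z3 appear in series to ground: Z2 + Z3 = 0 - j9.808e+04 Ω.
Step 4 — Parallel with input shunt Z1: Z_in = Z1 || (Z2 + Z3) = 14.5 - j0.002144 Ω = 14.5∠-0.0° Ω.

Z = 14.5 - j0.002144 Ω = 14.5∠-0.0° Ω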